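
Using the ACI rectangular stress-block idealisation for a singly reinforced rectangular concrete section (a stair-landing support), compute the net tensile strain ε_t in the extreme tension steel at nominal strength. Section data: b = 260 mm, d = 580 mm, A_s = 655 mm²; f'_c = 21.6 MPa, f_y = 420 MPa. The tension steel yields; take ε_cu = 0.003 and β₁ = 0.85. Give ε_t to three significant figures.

ε_t ≈ 0.0227

a = A_s f_y/(0.85 f'_c b) = 57.63 mm.
β₁ = 0.85, so c = a/β₁ = 57.63/0.85 = 67.80 mm.
From the linear strain diagram with ε_cu = 0.003: ε_t = 0.003 (d − c)/c = 0.003 × (580 − 67.80)/67.80 = 0.0227.
Since ε_t ≥ 0.005, the section is tension-controlled.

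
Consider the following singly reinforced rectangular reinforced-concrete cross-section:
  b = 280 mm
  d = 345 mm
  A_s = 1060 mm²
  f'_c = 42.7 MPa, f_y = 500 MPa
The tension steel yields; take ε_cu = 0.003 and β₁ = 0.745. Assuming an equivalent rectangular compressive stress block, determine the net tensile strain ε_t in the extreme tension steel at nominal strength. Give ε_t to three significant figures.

a = A_s f_y/(0.85 f'_c b) = 52.15 mm.
β₁ = 0.745, so c = a/β₁ = 52.15/0.745 = 70.00 mm.
From the linear strain diagram with ε_cu = 0.003: ε_t = 0.003 (d − c)/c = 0.003 × (345 − 70.00)/70.00 = 0.0118.
Since ε_t ≥ 0.005, the section is tension-controlled.

ε_t ≈ 0.0118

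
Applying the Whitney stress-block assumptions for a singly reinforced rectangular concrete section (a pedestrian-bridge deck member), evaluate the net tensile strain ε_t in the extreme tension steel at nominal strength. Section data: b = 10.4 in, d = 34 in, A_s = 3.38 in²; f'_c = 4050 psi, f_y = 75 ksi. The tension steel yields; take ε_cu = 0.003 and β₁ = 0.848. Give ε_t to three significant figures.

a = A_s f_y/(0.85 f'_c b) = 7.081 in.
β₁ = 0.848, so c = a/β₁ = 7.081/0.848 = 8.350 in.
From the linear strain diagram with ε_cu = 0.003: ε_t = 0.003 (d − c)/c = 0.003 × (34 − 8.350)/8.350 = 0.00922.
Since ε_t ≥ 0.005, the section is tension-controlled.

ε_t ≈ 0.00922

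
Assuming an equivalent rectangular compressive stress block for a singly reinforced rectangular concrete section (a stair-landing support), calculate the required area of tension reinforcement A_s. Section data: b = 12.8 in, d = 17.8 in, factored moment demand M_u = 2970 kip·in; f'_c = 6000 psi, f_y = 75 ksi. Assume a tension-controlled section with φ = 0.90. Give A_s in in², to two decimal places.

M_n = M_u/φ = 2970/0.90 = 3300 kip·in.
From M_n = 0.85 f'_c a b (d − a/2):
a = d − √(d² − 2M_n/(0.85 f'_c b)) = 17.8 − √(17.8² − 2 × 3300/(0.85 × 6 × 12.8)) = 3.112 in.
A_s = 0.85 f'_c a b / f_y = 0.85 × 6 × 3.112 × 12.8 / 75 = 2.709 in².

A_s ≈ 2.71 in²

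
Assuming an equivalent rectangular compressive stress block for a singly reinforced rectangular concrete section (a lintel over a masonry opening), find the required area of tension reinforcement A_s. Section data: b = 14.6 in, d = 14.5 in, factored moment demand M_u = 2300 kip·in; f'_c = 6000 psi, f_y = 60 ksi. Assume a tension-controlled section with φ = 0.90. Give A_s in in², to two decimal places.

A_s ≈ 3.23 in²

M_n = M_u/φ = 2300/0.90 = 2555.56 kip·in.
From M_n = 0.85 f'_c a b (d − a/2):
a = d − √(d² − 2M_n/(0.85 f'_c b)) = 14.5 − √(14.5² − 2 × 2555.56/(0.85 × 6 × 14.6)) = 2.600 in.
A_s = 0.85 f'_c a b / f_y = 0.85 × 6 × 2.600 × 14.6 / 60 = 3.227 in².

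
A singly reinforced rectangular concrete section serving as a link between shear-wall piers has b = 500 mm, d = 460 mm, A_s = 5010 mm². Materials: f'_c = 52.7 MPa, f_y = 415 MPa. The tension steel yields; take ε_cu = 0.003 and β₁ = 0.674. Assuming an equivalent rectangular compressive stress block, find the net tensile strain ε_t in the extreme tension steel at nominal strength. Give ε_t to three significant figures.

a = A_s f_y/(0.85 f'_c b) = 92.83 mm.
β₁ = 0.674, so c = a/β₁ = 92.83/0.674 = 137.73 mm.
From the linear strain diagram with ε_cu = 0.003: ε_t = 0.003 (d − c)/c = 0.003 × (460 − 137.73)/137.73 = 0.00702.
Since ε_t ≥ 0.005, the section is tension-controlled.

ε_t ≈ 0.00702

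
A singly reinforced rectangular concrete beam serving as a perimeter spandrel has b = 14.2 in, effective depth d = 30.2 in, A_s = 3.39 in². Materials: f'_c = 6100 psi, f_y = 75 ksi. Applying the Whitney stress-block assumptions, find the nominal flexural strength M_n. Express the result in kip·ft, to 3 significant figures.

M_n ≈ 603 kip·ft

T = A_s f_y = 3.39 × 75 = 254.25 kips.
a = T/(0.85 f'_c b) = 254.25/(0.85 × 6.1 × 14.2) = 3.453 in.
M_n = T(d − a/2) = 254.25 × (30.2 − 1.7265) = 7239.4 kip·in = 7239.4/12 = 603.28 kip·ft.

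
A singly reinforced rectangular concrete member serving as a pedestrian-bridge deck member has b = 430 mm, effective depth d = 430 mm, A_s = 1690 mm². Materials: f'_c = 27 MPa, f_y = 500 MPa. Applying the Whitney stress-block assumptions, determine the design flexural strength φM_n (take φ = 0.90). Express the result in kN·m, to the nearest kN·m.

T = A_s f_y = 1690 × 500 = 845000 N = 845 kN.
From C = T: a = T/(0.85 f'_c b) = 845000/(0.85 × 27 × 430) = 85.63 mm.
M_n = T(d − a/2) = 845 kN × (430 − 42.815) mm = 327.17 kN·m.
φM_n = 0.90 × 327.17 = 294.45 kN·m.

φM_n ≈ 294 kN·m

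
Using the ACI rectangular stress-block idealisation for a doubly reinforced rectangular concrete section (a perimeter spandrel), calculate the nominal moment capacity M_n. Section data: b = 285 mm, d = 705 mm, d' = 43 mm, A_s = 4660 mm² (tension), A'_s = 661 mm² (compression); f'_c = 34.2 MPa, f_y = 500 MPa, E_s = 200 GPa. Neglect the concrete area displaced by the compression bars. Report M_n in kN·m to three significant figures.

M_n ≈ 1390 kN·m

Assume both tension and compression steel yield.
Net tension couple steel: A_s − A'_s = 3999 mm².
a = (A_s − A'_s) f_y / (0.85 f'_c b) = 1999500/(0.85 × 34.2 × 285) = 241.34 mm.
c = a/β₁ = 241.34/0.806 = 299.43 mm; ε'_s = 0.003(c − d')/c = 0.0026 ≥ f_y/E_s = 0.0025, so compression steel does yield.
M_n = (A_s − A'_s) f_y (d − a/2) + A'_s f_y (d − d') = [1999500 × (705 − 120.67) + 330500 × (705 − 43)] × 10⁻⁶ = 1168.37 + 218.79 = 1387.16 kN·m.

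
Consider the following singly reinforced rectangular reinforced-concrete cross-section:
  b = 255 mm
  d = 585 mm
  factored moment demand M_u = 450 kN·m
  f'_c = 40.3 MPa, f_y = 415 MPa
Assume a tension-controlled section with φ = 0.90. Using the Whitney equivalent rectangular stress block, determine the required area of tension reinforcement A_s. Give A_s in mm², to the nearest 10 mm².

A_s ≈ 2270 mm²

M_n = M_u/φ = 450/0.90 = 500 kN·m.
With M_n = 0.85 f'_c a b (d − a/2), solve the quadratic for a:
a = d − √(d² − 2M_n/(0.85 f'_c b)) = 585 − √(585² − 2 × 500×10⁶/(0.85 × 40.3 × 255)) = 107.78 mm.
A_s = 0.85 f'_c a b / f_y = 0.85 × 40.3 × 107.78 × 255 / 415 = 2268.6 mm².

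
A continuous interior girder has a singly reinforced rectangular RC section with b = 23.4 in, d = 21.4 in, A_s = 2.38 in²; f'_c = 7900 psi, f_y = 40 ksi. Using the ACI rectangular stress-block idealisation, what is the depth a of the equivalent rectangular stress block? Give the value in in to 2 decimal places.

a ≈ 0.61 in

T = A_s f_y = 2.38 × 40 = 95.2 kips.
a = T/(0.85 f'_c b) = 95.2/(0.85 × 7.9 × 23.4) = 0.61 in.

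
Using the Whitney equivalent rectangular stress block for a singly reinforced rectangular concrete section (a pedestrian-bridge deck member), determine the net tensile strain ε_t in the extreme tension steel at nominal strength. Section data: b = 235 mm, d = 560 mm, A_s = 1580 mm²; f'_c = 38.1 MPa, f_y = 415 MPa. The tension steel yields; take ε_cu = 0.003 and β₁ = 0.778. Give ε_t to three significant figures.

a = A_s f_y/(0.85 f'_c b) = 86.16 mm.
β₁ = 0.778, so c = a/β₁ = 86.16/0.778 = 110.75 mm.
From the linear strain diagram with ε_cu = 0.003: ε_t = 0.003 (d − c)/c = 0.003 × (560 − 110.75)/110.75 = 0.0122.
Since ε_t ≥ 0.005, the section is tension-controlled.

ε_t ≈ 0.0122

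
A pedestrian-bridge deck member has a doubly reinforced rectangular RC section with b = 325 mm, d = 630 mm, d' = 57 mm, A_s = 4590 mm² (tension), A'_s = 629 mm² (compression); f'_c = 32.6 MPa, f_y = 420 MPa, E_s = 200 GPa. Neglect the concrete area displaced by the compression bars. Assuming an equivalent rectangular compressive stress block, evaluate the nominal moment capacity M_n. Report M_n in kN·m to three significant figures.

M_n ≈ 1050 kN·m

Assume both tension and compression steel yield.
Net tension couple steel: A_s − A'_s = 3961 mm².
a = (A_s − A'_s) f_y / (0.85 f'_c b) = 1663620/(0.85 × 32.6 × 325) = 184.73 mm.
c = a/β₁ = 184.73/0.817 = 226.11 mm; ε'_s = 0.003(c − d')/c = 0.0022 ≥ f_y/E_s = 0.0021, so compression steel does yield.
M_n = (A_s − A'_s) f_y (d − a/2) + A'_s f_y (d − d') = [1663620 × (630 − 92.365) + 264180 × (630 − 57)] × 10⁻⁶ = 894.42 + 151.38 = 1045.80 kN·m.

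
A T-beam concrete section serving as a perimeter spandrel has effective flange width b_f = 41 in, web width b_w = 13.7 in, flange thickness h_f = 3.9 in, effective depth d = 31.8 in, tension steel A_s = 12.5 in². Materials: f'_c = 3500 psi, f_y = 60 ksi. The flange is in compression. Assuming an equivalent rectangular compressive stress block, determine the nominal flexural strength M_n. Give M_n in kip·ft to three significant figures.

Tension: T = A_s f_y = 12.5 × 60 = 750 kips.
Try a within the flange: a = T/(0.85 f'_c b_f) = 750/(0.85 × 3.5 × 41) = 6.149 in.
a = 6.149 > h_f = 3.9 in: the block extends into the web. Split into flange-overhang and web parts.
C_f = 0.85 f'_c (b_f − b_w) h_f = 0.85 × 3.5 × (41 − 13.7) × 3.9 = 316.7 kips.
Remaining web compression depth: a_w = (T − C_f)/(0.85 f'_c b_w) = (750 − 316.7)/(0.85 × 3.5 × 13.7) = 10.631 in.
M_n = C_f(d − h_f/2) + (T − C_f)(d − a_w/2) = 316.7 × (31.8 − 1.95) + 433.3 × (31.8 − 5.3155) = 9453.5 + 11475.7 = 20929.2 kip·in.
M_n = 20929.2/12 = 1744.10 kip·ft.

M_n ≈ 1740 kip·ft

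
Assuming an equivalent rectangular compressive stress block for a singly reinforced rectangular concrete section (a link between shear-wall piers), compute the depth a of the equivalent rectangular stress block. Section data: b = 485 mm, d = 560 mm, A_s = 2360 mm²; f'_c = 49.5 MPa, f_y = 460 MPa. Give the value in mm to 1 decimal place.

T = A_s f_y = 2360 × 460 = 1085600 N = 1085.6 kN.
Setting C = 0.85 f'_c a b equal to T: a = 1085600/(0.85 × 49.5 × 485) = 53.2 mm.

a ≈ 53.2 mm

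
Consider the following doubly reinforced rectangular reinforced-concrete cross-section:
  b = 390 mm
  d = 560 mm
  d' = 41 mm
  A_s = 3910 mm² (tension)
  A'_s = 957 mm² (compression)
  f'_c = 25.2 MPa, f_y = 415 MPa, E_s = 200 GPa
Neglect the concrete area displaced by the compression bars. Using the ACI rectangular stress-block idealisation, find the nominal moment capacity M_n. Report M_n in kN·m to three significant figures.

M_n ≈ 803 kN·m

Assume both tension and compression steel yield.
Net tension couple steel: A_s − A'_s = 2953 mm².
a = (A_s − A'_s) f_y / (0.85 f'_c b) = 1225495/(0.85 × 25.2 × 390) = 146.70 mm.
c = a/β₁ = 146.70/0.85 = 172.59 mm; ε'_s = 0.003(c − d')/c = 0.0023 ≥ f_y/E_s = 0.0021, so compression steel does yield.
M_n = (A_s − A'_s) f_y (d − a/2) + A'_s f_y (d − d') = [1225495 × (560 − 73.35) + 397155 × (560 − 41)] × 10⁻⁶ = 596.39 + 206.12 = 802.51 kN·m.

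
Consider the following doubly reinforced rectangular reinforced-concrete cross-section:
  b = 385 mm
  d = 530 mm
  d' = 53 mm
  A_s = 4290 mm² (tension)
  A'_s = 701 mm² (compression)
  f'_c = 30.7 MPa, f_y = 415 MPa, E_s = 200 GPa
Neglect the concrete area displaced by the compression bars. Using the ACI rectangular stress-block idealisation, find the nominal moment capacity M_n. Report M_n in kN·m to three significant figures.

M_n ≈ 818 kN·m

Assume both tension and compression steel yield.
Net tension couple steel: A_s − A'_s = 3589 mm².
a = (A_s − A'_s) f_y / (0.85 f'_c b) = 1489435/(0.85 × 30.7 × 385) = 148.25 mm.
c = a/β₁ = 148.25/0.831 = 178.40 mm; ε'_s = 0.003(c − d')/c = 0.0021 ≥ f_y/E_s = 0.0021, so compression steel does yield.
M_n = (A_s − A'_s) f_y (d − a/2) + A'_s f_y (d − d') = [1489435 × (530 − 74.125) + 290915 × (530 − 53)] × 10⁻⁶ = 679.00 + 138.77 = 817.77 kN·m.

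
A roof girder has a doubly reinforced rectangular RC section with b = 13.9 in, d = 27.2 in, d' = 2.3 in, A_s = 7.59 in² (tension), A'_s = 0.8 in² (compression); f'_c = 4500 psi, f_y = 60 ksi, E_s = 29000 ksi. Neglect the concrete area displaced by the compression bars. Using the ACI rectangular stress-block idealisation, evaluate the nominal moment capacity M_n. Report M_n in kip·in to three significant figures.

Assume both steels yield.
a = (A_s − A'_s) f_y/(0.85 f'_c b) = (7.59 − 0.8) × 60/(0.85 × 4.5 × 13.9) = 7.663 in.
c = a/β₁ = 7.663/0.825 = 9.288 in; ε'_s = 0.003(c − d')/c = 0.0023 ≥ ε_y = 0.0021, so the compression steel yields.
M_n = (A_s − A'_s) f_y (d − a/2) + A'_s f_y (d − d') = 407.4 × (27.2 − 3.8315) + 48 × (27.2 − 2.3) = 9520.3 + 1195.2 = 10715.5 kip·in.

M_n ≈ 10700 kip·in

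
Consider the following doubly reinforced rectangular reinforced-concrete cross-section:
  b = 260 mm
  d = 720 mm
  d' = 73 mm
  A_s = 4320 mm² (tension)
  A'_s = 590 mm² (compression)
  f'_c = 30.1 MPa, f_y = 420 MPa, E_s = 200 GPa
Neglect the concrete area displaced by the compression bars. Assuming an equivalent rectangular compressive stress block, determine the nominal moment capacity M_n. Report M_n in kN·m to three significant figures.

Assume both tension and compression steel yield.
Net tension couple steel: A_s − A'_s = 3730 mm².
a = (A_s − A'_s) f_y / (0.85 f'_c b) = 1566600/(0.85 × 30.1 × 260) = 235.50 mm.
c = a/β₁ = 235.50/0.835 = 282.04 mm; ε'_s = 0.003(c − d')/c = 0.0022 ≥ f_y/E_s = 0.0021, so compression steel does yield.
M_n = (A_s − A'_s) f_y (d − a/2) + A'_s f_y (d − d') = [1566600 × (720 − 117.75) + 247800 × (720 − 73)] × 10⁻⁶ = 943.48 + 160.33 = 1103.81 kN·m.

M_n ≈ 1100 kN·m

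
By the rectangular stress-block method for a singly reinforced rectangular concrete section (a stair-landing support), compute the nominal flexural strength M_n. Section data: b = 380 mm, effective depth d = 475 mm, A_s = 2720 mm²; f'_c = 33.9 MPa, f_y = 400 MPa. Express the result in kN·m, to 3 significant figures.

M_n ≈ 463 kN·m

T = A_s f_y = 2720 × 400 = 1088000 N = 1088 kN.
From C = T: a = T/(0.85 f'_c b) = 1088000/(0.85 × 33.9 × 380) = 99.36 mm.
M_n = T(d − a/2) = 1088 kN × (475 − 49.68) mm = 462.75 kN·m.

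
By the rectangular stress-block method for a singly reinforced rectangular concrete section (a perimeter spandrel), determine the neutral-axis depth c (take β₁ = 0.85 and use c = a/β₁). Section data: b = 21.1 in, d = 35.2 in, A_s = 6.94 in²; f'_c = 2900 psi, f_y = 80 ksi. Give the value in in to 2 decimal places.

T = A_s f_y = 6.94 × 80 = 555.2 kips.
a = T/(0.85 f'_c b) = 555.2/(0.85 × 2.9 × 21.1) = 10.6746 in.
With β₁ = 0.85, c = a/β₁ = 10.6746/0.85 = 12.56 in.

c ≈ 12.56 in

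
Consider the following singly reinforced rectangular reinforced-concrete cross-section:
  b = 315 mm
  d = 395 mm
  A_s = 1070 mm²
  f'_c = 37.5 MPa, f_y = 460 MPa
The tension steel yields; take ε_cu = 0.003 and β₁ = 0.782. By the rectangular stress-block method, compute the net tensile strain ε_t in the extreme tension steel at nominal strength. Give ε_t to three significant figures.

ε_t ≈ 0.0159

a = A_s f_y/(0.85 f'_c b) = 49.02 mm.
β₁ = 0.782, so c = a/β₁ = 49.02/0.782 = 62.69 mm.
From the linear strain diagram with ε_cu = 0.003: ε_t = 0.003 (d − c)/c = 0.003 × (395 − 62.69)/62.69 = 0.0159.
Since ε_t ≥ 0.005, the section is tension-controlled.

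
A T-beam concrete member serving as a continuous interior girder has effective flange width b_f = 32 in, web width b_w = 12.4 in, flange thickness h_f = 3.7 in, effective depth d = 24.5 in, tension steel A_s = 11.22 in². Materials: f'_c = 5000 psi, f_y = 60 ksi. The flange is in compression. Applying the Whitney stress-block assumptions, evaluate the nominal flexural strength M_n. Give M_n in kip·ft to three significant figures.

M_n ≈ 1220 kip·ft

Tension: T = A_s f_y = 11.22 × 60 = 673.2 kips.
Try a within the flange: a = T/(0.85 f'_c b_f) = 673.2/(0.85 × 5 × 32) = 4.950 in.
a = 4.950 > h_f = 3.7 in: the block extends into the web. Split into flange-overhang and web parts.
C_f = 0.85 f'_c (b_f − b_w) h_f = 0.85 × 5 × (32 − 12.4) × 3.7 = 308.2 kips.
Remaining web compression depth: a_w = (T − C_f)/(0.85 f'_c b_w) = (673.2 − 308.2)/(0.85 × 5 × 12.4) = 6.926 in.
M_n = C_f(d − h_f/2) + (T − C_f)(d − a_w/2) = 308.2 × (24.5 − 1.85) + 365 × (24.5 − 3.463) = 6980.7 + 7678.5 = 14659.2 kip·in.
M_n = 14659.2/12 = 1221.60 kip·ft.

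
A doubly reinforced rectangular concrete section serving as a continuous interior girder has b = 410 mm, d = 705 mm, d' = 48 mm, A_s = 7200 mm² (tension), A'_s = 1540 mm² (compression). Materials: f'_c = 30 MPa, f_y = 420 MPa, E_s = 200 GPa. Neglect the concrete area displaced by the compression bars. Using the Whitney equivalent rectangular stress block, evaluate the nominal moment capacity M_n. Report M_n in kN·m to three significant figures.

M_n ≈ 1830 kN·m

Assume both tension and compression steel yield.
Net tension couple steel: A_s − A'_s = 5660 mm².
a = (A_s − A'_s) f_y / (0.85 f'_c b) = 2377200/(0.85 × 30 × 410) = 227.37 mm.
c = a/β₁ = 227.37/0.836 = 271.97 mm; ε'_s = 0.003(c − d')/c = 0.0025 ≥ f_y/E_s = 0.0021, so compression steel does yield.
M_n = (A_s − A'_s) f_y (d − a/2) + A'_s f_y (d − d') = [2377200 × (705 − 113.685) + 646800 × (705 − 48)] × 10⁻⁶ = 1405.67 + 424.95 = 1830.62 kN·m.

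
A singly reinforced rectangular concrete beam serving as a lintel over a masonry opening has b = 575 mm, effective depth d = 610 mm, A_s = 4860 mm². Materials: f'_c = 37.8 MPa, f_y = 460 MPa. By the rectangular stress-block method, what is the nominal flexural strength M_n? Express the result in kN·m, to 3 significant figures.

M_n ≈ 1230 kN·m

T = A_s f_y = 4860 × 460 = 2235600 N = 2235.6 kN.
From C = T: a = T/(0.85 f'_c b) = 2235600/(0.85 × 37.8 × 575) = 121.01 mm.
M_n = T(d − a/2) = 2235.6 kN × (610 − 60.505) mm = 1228.45 kN·m.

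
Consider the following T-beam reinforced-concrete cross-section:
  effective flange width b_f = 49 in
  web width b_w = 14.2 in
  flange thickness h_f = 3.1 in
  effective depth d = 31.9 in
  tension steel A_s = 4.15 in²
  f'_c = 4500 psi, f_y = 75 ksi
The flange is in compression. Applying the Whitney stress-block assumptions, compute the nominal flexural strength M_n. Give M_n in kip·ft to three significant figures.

M_n ≈ 806 kip·ft

Tension: T = A_s f_y = 4.15 × 75 = 311.25 kips.
Try a within the flange: a = T/(0.85 f'_c b_f) = 311.25/(0.85 × 4.5 × 49) = 1.661 in.
Since a = 1.661 ≤ h_f = 3.1 in, the stress block lies entirely in the flange; analyse as a rectangular beam of width b_f.
M_n = T(d − a/2) = 311.25 × (31.9 − 0.8305) = 9670.4 kip·in.
M_n = 9670.4/12 = 805.87 kip·ft.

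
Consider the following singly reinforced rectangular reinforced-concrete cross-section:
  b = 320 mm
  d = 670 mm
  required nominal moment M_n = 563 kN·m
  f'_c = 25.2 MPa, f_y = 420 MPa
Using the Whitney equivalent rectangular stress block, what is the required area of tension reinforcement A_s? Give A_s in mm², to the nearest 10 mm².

A_s ≈ 2230 mm²

With M_n = 0.85 f'_c a b (d − a/2), solve the quadratic for a:
a = d − √(d² − 2M_n/(0.85 f'_c b)) = 670 − √(670² − 2 × 563×10⁶/(0.85 × 25.2 × 320)) = 136.50 mm.
A_s = 0.85 f'_c a b / f_y = 0.85 × 25.2 × 136.50 × 320 / 420 = 2227.7 mm².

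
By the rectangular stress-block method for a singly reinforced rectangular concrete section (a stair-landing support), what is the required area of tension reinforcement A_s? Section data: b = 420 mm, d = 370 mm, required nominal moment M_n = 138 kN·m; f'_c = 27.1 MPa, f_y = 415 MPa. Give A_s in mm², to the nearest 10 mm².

A_s ≈ 950 mm²

With M_n = 0.85 f'_c a b (d − a/2), solve the quadratic for a:
a = d − √(d² − 2M_n/(0.85 f'_c b)) = 370 − √(370² − 2 × 138×10⁶/(0.85 × 27.1 × 420)) = 40.80 mm.
A_s = 0.85 f'_c a b / f_y = 0.85 × 27.1 × 40.80 × 420 / 415 = 951.2 mm².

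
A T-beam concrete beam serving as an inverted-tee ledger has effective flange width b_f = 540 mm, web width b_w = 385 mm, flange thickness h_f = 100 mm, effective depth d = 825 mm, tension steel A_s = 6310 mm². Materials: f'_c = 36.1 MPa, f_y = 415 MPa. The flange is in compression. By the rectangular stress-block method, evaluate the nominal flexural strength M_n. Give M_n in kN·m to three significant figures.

M_n ≈ 1940 kN·m

Tension: T = A_s f_y = 6310 × 415 = 2618650 N.
Try a within the flange: a = T/(0.85 f'_c b_f) = 2618650/(0.85 × 36.1 × 540) = 158.04 mm.
a = 158.04 > h_f = 100 mm: the block extends into the web. Split into flange-overhang and web parts.
C_f = 0.85 f'_c (b_f − b_w) h_f = 0.85 × 36.1 × (540 − 385) × 100 = 475618 N.
Remaining web compression depth: a_w = (T − C_f)/(0.85 f'_c b_w) = (2618650 − 475618)/(0.85 × 36.1 × 385) = 181.40 mm.
M_n = C_f(d − h_f/2) + (T − C_f)(d − a_w/2) = 475618 × (825 − 50) + 2143032 × (825 − 90.7) = 368.60 + 1573.63 = 1942.23 × 10⁶ N·mm.
M_n = 1942.23 kN·m.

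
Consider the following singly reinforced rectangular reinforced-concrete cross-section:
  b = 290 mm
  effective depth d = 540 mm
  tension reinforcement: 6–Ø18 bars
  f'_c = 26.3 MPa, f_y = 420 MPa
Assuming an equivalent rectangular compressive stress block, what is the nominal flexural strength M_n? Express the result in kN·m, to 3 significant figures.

A_s = 6 × 254 = 1524 mm².
T = A_s f_y = 1524 × 420 = 640080 N = 640.08 kN.
From C = T: a = T/(0.85 f'_c b) = 640080/(0.85 × 26.3 × 290) = 98.73 mm.
M_n = T(d − a/2) = 640.08 kN × (540 − 49.365) mm = 314.05 kN·m.

M_n ≈ 314 kN·m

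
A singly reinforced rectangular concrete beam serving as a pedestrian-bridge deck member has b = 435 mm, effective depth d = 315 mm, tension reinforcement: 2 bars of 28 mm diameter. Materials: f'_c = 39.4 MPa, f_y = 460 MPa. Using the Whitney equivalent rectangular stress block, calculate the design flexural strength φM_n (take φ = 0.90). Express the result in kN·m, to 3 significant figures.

φM_n ≈ 151 kN·m

A_s = 2 × 616 = 1232 mm².
T = A_s f_y = 1232 × 460 = 566720 N = 566.72 kN.
From C = T: a = T/(0.85 f'_c b) = 566720/(0.85 × 39.4 × 435) = 38.90 mm.
M_n = T(d − a/2) = 566.72 kN × (315 − 19.45) mm = 167.49 kN·m.
φM_n = 0.90 × 167.49 = 150.74 kN·m.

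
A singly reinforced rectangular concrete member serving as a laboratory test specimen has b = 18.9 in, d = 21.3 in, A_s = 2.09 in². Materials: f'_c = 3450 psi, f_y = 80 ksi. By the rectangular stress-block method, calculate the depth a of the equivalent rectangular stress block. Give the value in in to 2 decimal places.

T = A_s f_y = 2.09 × 80 = 167.2 kips.
a = T/(0.85 f'_c b) = 167.2/(0.85 × 3.45 × 18.9) = 3.02 in.

a ≈ 3.02 in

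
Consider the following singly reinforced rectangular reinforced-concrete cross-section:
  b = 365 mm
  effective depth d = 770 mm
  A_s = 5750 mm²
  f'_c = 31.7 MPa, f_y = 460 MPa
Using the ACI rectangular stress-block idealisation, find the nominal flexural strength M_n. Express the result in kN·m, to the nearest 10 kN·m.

M_n ≈ 1680 kN·m

T = A_s f_y = 5750 × 460 = 2645000 N = 2645 kN.
From C = T: a = T/(0.85 f'_c b) = 2645000/(0.85 × 31.7 × 365) = 268.94 mm.
M_n = T(d − a/2) = 2645 kN × (770 − 134.47) mm = 1680.98 kN·m.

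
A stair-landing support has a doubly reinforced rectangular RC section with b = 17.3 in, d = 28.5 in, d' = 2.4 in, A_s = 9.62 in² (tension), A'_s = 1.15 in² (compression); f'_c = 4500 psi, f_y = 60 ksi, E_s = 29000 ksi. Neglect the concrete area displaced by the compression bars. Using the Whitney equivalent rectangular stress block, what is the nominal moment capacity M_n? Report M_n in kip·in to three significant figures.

M_n ≈ 14300 kip·in

Assume both steels yield.
a = (A_s − A'_s) f_y/(0.85 f'_c b) = (9.62 − 1.15) × 60/(0.85 × 4.5 × 17.3) = 7.680 in.
c = a/β₁ = 7.680/0.825 = 9.309 in; ε'_s = 0.003(c − d')/c = 0.0022 ≥ ε_y = 0.0021, so the compression steel yields.
M_n = (A_s − A'_s) f_y (d − a/2) + A'_s f_y (d − d') = 508.2 × (28.5 − 3.84) + 69 × (28.5 − 2.4) = 12532.2 + 1800.9 = 14333.1 kip·in.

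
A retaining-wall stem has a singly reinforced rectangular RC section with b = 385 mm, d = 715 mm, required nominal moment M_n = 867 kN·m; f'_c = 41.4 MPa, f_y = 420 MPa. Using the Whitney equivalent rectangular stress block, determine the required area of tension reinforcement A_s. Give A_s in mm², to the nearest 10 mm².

With M_n = 0.85 f'_c a b (d − a/2), solve the quadratic for a:
a = d − √(d² − 2M_n/(0.85 f'_c b)) = 715 − √(715² − 2 × 867×10⁶/(0.85 × 41.4 × 385)) = 95.94 mm.
A_s = 0.85 f'_c a b / f_y = 0.85 × 41.4 × 95.94 × 385 / 420 = 3094.8 mm².

A_s ≈ 3090 mm²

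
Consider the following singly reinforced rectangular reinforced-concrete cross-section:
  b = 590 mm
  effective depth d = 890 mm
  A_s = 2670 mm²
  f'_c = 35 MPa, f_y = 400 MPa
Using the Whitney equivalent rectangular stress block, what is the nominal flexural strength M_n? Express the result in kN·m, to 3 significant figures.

T = A_s f_y = 2670 × 400 = 1068000 N = 1068 kN.
From C = T: a = T/(0.85 f'_c b) = 1068000/(0.85 × 35 × 590) = 60.85 mm.
M_n = T(d − a/2) = 1068 kN × (890 − 30.425) mm = 918.03 kN·m.

M_n ≈ 918 kN·m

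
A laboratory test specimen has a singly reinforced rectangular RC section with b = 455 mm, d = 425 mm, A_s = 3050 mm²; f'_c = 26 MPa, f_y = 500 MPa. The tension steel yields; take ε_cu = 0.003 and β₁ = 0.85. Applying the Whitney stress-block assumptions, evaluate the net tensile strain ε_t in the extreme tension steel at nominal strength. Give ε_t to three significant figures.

ε_t ≈ 0.00415

a = A_s f_y/(0.85 f'_c b) = 151.66 mm.
β₁ = 0.85, so c = a/β₁ = 151.66/0.85 = 178.42 mm.
From the linear strain diagram with ε_cu = 0.003: ε_t = 0.003 (d − c)/c = 0.003 × (425 − 178.42)/178.42 = 0.00415.
ε_t is between 0.004 and 0.005 — transition zone.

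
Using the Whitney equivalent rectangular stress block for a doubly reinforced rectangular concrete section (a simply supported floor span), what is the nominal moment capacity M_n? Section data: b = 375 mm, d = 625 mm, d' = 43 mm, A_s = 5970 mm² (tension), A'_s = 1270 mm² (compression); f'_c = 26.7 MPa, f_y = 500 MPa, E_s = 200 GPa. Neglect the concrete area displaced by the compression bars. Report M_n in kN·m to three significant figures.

M_n ≈ 1510 kN·m

Assume both tension and compression steel yield.
Net tension couple steel: A_s − A'_s = 4700 mm².
a = (A_s − A'_s) f_y / (0.85 f'_c b) = 2350000/(0.85 × 26.7 × 375) = 276.13 mm.
c = a/β₁ = 276.13/0.85 = 324.86 mm; ε'_s = 0.003(c − d')/c = 0.0026 ≥ f_y/E_s = 0.0025, so compression steel does yield.
M_n = (A_s − A'_s) f_y (d − a/2) + A'_s f_y (d − d') = [2350000 × (625 − 138.065) + 635000 × (625 − 43)] × 10⁻⁶ = 1144.30 + 369.57 = 1513.87 kN·m.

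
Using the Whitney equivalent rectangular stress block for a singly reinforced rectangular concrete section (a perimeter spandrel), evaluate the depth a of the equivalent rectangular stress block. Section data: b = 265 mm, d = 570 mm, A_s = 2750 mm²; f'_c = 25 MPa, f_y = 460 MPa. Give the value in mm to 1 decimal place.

a ≈ 224.6 mm

T = A_s f_y = 2750 × 460 = 1265000 N = 1265 kN.
Setting C = 0.85 f'_c a b equal to T: a = 1265000/(0.85 × 25 × 265) = 224.6 mm.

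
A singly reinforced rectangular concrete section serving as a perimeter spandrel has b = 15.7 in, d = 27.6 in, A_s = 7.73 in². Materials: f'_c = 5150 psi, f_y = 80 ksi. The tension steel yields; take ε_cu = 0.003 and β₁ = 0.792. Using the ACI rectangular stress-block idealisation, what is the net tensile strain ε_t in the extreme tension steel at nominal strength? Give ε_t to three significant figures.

ε_t ≈ 0.00429

a = A_s f_y/(0.85 f'_c b) = 8.998 in.
β₁ = 0.792, so c = a/β₁ = 8.998/0.792 = 11.361 in.
From the linear strain diagram with ε_cu = 0.003: ε_t = 0.003 (d − c)/c = 0.003 × (27.6 − 11.361)/11.361 = 0.00429.
ε_t is between 0.004 and 0.005 — transition zone.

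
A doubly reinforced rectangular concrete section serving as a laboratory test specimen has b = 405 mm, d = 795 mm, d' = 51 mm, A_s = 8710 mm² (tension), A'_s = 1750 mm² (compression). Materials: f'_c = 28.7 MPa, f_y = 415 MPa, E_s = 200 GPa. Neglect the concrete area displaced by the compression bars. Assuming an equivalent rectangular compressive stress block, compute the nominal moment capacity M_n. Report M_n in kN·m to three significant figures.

M_n ≈ 2410 kN·m

Assume both tension and compression steel yield.
Net tension couple steel: A_s − A'_s = 6960 mm².
a = (A_s − A'_s) f_y / (0.85 f'_c b) = 2888400/(0.85 × 28.7 × 405) = 292.35 mm.
c = a/β₁ = 292.35/0.845 = 345.98 mm; ε'_s = 0.003(c − d')/c = 0.0026 ≥ f_y/E_s = 0.0021, so compression steel does yield.
M_n = (A_s − A'_s) f_y (d − a/2) + A'_s f_y (d − d') = [2888400 × (795 − 146.175) + 726250 × (795 − 51)] × 10⁻⁶ = 1874.07 + 540.33 = 2414.40 kN·m.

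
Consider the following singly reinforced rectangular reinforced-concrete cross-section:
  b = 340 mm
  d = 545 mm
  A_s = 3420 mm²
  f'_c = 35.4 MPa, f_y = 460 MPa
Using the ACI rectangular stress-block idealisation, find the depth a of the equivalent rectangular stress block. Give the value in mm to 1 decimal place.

T = A_s f_y = 3420 × 460 = 1573200 N = 1573.2 kN.
Setting C = 0.85 f'_c a b equal to T: a = 1573200/(0.85 × 35.4 × 340) = 153.8 mm.

a ≈ 153.8 mm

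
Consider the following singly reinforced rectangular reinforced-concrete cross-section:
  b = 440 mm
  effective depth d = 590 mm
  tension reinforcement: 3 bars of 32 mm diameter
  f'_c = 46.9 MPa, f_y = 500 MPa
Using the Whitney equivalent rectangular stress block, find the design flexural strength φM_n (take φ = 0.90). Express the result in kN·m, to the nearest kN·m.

A_s = 3 × 804 = 2412 mm².
T = A_s f_y = 2412 × 500 = 1206000 N = 1206 kN.
From C = T: a = T/(0.85 f'_c b) = 1206000/(0.85 × 46.9 × 440) = 68.75 mm.
M_n = T(d − a/2) = 1206 kN × (590 − 34.375) mm = 670.08 kN·m.
φM_n = 0.90 × 670.08 = 603.07 kN·m.

φM_n ≈ 603 kN·m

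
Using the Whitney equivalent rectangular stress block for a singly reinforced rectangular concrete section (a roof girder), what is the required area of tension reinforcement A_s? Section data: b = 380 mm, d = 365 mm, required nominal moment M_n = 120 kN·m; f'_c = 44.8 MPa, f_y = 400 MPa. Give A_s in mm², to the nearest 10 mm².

With M_n = 0.85 f'_c a b (d − a/2), solve the quadratic for a:
a = d − √(d² − 2M_n/(0.85 f'_c b)) = 365 − √(365² − 2 × 120×10⁶/(0.85 × 44.8 × 380)) = 23.47 mm.
A_s = 0.85 f'_c a b / f_y = 0.85 × 44.8 × 23.47 × 380 / 400 = 849.1 mm².

A_s ≈ 850 mm²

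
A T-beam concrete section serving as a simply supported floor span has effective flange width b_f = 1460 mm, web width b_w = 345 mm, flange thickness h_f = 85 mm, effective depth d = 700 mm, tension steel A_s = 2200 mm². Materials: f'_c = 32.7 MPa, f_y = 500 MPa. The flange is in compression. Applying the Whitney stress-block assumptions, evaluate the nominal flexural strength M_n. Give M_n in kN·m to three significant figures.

Tension: T = A_s f_y = 2200 × 500 = 1100000 N.
Try a within the flange: a = T/(0.85 f'_c b_f) = 1100000/(0.85 × 32.7 × 1460) = 27.11 mm.
Since a = 27.11 ≤ h_f = 85 mm, the stress block lies entirely in the flange; analyse as a rectangular beam of width b_f.
M_n = T(d − a/2) = 1100000 × (700 − 13.555) = 755.09 × 10⁶ N·mm.
M_n = 755.09 kN·m.

M_n ≈ 755 kN·m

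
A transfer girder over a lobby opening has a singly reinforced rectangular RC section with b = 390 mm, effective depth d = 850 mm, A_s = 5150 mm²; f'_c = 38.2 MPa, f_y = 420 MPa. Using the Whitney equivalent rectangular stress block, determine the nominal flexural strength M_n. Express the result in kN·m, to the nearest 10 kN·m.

T = A_s f_y = 5150 × 420 = 2163000 N = 2163 kN.
From C = T: a = T/(0.85 f'_c b) = 2163000/(0.85 × 38.2 × 390) = 170.81 mm.
M_n = T(d − a/2) = 2163 kN × (850 − 85.405) mm = 1653.82 kN·m.

M_n ≈ 1650 kN·m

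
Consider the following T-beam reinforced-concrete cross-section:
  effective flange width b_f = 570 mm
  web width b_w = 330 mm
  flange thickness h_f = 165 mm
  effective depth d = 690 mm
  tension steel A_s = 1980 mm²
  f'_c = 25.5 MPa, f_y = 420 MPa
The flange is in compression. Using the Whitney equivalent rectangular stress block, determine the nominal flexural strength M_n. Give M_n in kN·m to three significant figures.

Tension: T = A_s f_y = 1980 × 420 = 831600 N.
Try a within the flange: a = T/(0.85 f'_c b_f) = 831600/(0.85 × 25.5 × 570) = 67.31 mm.
Since a = 67.31 ≤ h_f = 165 mm, the stress block lies entirely in the flange; analyse as a rectangular beam of width b_f.
M_n = T(d − a/2) = 831600 × (690 − 33.655) = 545.82 × 10⁶ N·mm.
M_n = 545.82 kN·m.

M_n ≈ 546 kN·m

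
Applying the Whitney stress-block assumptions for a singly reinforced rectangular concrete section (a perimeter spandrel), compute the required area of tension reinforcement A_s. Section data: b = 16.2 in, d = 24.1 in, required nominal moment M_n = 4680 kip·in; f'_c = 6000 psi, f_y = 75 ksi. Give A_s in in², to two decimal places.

A_s ≈ 2.73 in²

From M_n = 0.85 f'_c a b (d − a/2):
a = d − √(d² − 2M_n/(0.85 f'_c b)) = 24.1 − √(24.1² − 2 × 4680/(0.85 × 6 × 16.2)) = 2.478 in.
A_s = 0.85 f'_c a b / f_y = 0.85 × 6 × 2.478 × 16.2 / 75 = 2.730 in².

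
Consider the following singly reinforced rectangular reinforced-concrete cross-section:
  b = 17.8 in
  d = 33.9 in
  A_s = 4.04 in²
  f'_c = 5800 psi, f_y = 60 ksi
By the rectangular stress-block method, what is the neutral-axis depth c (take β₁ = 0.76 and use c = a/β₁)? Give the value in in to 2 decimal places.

c ≈ 3.63 in

T = A_s f_y = 4.04 × 60 = 242.4 kips.
a = T/(0.85 f'_c b) = 242.4/(0.85 × 5.8 × 17.8) = 2.7623 in.
With β₁ = 0.76, c = a/β₁ = 2.7623/0.76 = 3.63 in.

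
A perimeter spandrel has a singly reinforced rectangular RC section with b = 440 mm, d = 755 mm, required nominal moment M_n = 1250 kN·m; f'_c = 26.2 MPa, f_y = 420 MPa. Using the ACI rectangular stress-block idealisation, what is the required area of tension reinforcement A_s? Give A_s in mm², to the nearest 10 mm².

With M_n = 0.85 f'_c a b (d − a/2), solve the quadratic for a:
a = d − √(d² − 2M_n/(0.85 f'_c b)) = 755 − √(755² − 2 × 1250×10⁶/(0.85 × 26.2 × 440)) = 193.85 mm.
A_s = 0.85 f'_c a b / f_y = 0.85 × 26.2 × 193.85 × 440 / 420 = 4522.6 mm².

A_s ≈ 4520 mm²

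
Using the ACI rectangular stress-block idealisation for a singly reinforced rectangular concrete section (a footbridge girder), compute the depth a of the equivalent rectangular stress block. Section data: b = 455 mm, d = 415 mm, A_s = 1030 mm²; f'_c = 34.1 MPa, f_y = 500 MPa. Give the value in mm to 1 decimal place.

T = A_s f_y = 1030 × 500 = 515000 N = 515 kN.
Setting C = 0.85 f'_c a b equal to T: a = 515000/(0.85 × 34.1 × 455) = 39.1 mm.

a ≈ 39.1 mm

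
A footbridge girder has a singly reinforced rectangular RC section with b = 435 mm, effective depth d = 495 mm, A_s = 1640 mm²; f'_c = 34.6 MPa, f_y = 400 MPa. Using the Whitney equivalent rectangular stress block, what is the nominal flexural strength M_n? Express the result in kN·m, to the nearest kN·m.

M_n ≈ 308 kN·m

T = A_s f_y = 1640 × 400 = 656000 N = 656 kN.
From C = T: a = T/(0.85 f'_c b) = 656000/(0.85 × 34.6 × 435) = 51.28 mm.
M_n = T(d − a/2) = 656 kN × (495 − 25.64) mm = 307.90 kN·m.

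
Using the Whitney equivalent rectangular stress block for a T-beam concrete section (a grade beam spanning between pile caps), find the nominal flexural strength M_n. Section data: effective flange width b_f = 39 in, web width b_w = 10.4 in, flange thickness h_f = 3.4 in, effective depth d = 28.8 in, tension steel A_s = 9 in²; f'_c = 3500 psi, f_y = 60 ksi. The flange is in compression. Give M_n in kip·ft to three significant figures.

Tension: T = A_s f_y = 9 × 60 = 540 kips.
Try a within the flange: a = T/(0.85 f'_c b_f) = 540/(0.85 × 3.5 × 39) = 4.654 in.
a = 4.654 > h_f = 3.4 in: the block extends into the web. Split into flange-overhang and web parts.
C_f = 0.85 f'_c (b_f − b_w) h_f = 0.85 × 3.5 × (39 − 10.4) × 3.4 = 289.3 kips.
Remaining web compression depth: a_w = (T − C_f)/(0.85 f'_c b_w) = (540 − 289.3)/(0.85 × 3.5 × 10.4) = 8.103 in.
M_n = C_f(d − h_f/2) + (T − C_f)(d − a_w/2) = 289.3 × (28.8 − 1.7) + 250.7 × (28.8 − 4.0515) = 7840.0 + 6204.4 = 14044.4 kip·in.
M_n = 14044.4/12 = 1170.37 kip·ft.

M_n ≈ 1170 kip·ft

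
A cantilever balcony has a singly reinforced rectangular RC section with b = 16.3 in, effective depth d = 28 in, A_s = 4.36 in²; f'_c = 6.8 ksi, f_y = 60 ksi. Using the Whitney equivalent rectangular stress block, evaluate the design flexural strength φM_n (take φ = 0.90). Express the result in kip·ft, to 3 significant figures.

φM_n ≈ 522 kip·ft

T = A_s f_y = 4.36 × 60 = 261.6 kips.
a = T/(0.85 f'_c b) = 261.6/(0.85 × 6.8 × 16.3) = 2.777 in.
M_n = T(d − a/2) = 261.6 × (28 − 1.3885) = 6961.6 kip·in = 6961.6/12 = 580.13 kip·ft.
φM_n = 0.90 × 580.13 = 522.12 kip·ft.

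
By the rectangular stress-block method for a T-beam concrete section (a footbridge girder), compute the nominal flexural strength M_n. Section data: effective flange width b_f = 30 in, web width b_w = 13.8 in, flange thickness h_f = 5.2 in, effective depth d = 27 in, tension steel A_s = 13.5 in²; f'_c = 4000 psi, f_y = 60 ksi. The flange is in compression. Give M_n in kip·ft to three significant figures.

M_n ≈ 1520 kip·ft

Tension: T = A_s f_y = 13.5 × 60 = 810 kips.
Try a within the flange: a = T/(0.85 f'_c b_f) = 810/(0.85 × 4 × 30) = 7.941 in.
a = 7.941 > h_f = 5.2 in: the block extends into the web. Split into flange-overhang and web parts.
C_f = 0.85 f'_c (b_f − b_w) h_f = 0.85 × 4 × (30 − 13.8) × 5.2 = 286.4 kips.
Remaining web compression depth: a_w = (T − C_f)/(0.85 f'_c b_w) = (810 − 286.4)/(0.85 × 4 × 13.8) = 11.159 in.
M_n = C_f(d − h_f/2) + (T − C_f)(d − a_w/2) = 286.4 × (27 − 2.6) + 523.6 × (27 − 5.5795) = 6988.2 + 11215.8 = 18204.0 kip·in.
M_n = 18204.0/12 = 1517.00 kip·ft.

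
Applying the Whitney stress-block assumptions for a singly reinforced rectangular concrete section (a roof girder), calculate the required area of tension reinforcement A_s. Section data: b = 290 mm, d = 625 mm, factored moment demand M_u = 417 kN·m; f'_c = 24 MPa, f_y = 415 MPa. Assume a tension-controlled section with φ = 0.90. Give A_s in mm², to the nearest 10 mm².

M_n = M_u/φ = 417/0.90 = 463.333 kN·m.
With M_n = 0.85 f'_c a b (d − a/2), solve the quadratic for a:
a = d − √(d² − 2M_n/(0.85 f'_c b)) = 625 − √(625² − 2 × 463.333×10⁶/(0.85 × 24 × 290)) = 141.28 mm.
A_s = 0.85 f'_c a b / f_y = 0.85 × 24 × 141.28 × 290 / 415 = 2014.0 mm².

A_s ≈ 2010 mm²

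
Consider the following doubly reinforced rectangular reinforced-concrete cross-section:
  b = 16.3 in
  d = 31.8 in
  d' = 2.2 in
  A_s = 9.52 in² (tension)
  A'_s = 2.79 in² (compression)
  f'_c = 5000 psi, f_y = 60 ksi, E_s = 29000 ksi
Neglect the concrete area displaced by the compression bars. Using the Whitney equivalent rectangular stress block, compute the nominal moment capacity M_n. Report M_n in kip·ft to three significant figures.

M_n ≈ 1380 kip·ft

Assume both steels yield.
a = (A_s − A'_s) f_y/(0.85 f'_c b) = (9.52 − 2.79) × 60/(0.85 × 5 × 16.3) = 5.829 in.
c = a/β₁ = 5.829/0.8 = 7.286 in; ε'_s = 0.003(c − d')/c = 0.0021 ≥ ε_y = 0.0021, so the compression steel yields.
M_n = (A_s − A'_s) f_y (d − a/2) + A'_s f_y (d − d') = 403.8 × (31.8 − 2.9145) + 167.4 × (31.8 − 2.2) = 11664.0 + 4955.0 = 16619.0 kip·in = 16619.0/12 = 1384.92 kip·ft.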